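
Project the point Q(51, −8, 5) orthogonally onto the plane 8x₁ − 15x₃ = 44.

(43, -8, 20)

n = (8, 0, −15), |n|² = 289, and n·Q − 44 = 289.
t = 289/289 = 1, so the foot is Q − t·n = (51, −8, 5) − 1·(8, 0, −15) = (43, −8, 20).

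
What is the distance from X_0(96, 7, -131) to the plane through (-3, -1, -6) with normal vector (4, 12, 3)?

9

The plane has equation n·(r − (-3, -1, -6)) = 0, i.e. n·r = -42.
Then n·(96, 7, -131) - (-42) = 117.
|n| = √(16 + 144 + 9) = 13, so the distance is |117|/13 = 9.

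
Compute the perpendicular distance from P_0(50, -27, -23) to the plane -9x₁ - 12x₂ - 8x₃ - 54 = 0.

4/17

d = |(-9)·50 + (-12)·(-27) + (-8)·(-23) − 54| / √(81 + 144 + 64) = |4| / 17 = 4/17.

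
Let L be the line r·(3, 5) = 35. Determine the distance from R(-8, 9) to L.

d = |3·(-8) + 5·9 − 35| / √(9 + 25) = |-14|/√34 = 14/√34.

7√34/17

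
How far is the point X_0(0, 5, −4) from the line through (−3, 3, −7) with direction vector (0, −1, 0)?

Direction vector d = (0, −1, 0).
AP = (3, 2, 3); AP·d = -2, |AP|² = 22, |d|² = 1.
distance² = |AP|² − (AP·d)²/|d|² = 22 − 4/1 = 18, so the distance is 3√2.

3√2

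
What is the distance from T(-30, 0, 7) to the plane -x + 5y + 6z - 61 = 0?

11/√62

Normal vector n = (-1, 5, 6), and n·(-30, 0, 7) - 61 = 11.
|n| = √(1 + 25 + 36) = √62, so the distance is |11|/√62 = 11/√62.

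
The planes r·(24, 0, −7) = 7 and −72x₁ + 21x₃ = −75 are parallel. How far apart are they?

Divide the second equation by -3 to match normals: 24x₁ − 7x₃ = 25.
With common normal n = (24, 0, −7) (|n| = 25), the distance is |7 − 25|/|n| = 18/25.

18/25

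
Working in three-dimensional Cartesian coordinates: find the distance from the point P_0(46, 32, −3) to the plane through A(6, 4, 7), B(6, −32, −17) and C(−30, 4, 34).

16/17

AB = (0, −36, −24) and AC = (−36, 0, 27), so a normal is n = AB × AC = (−972, 864, −1296).
Then n·(46, 32, −3) − (−11448) = −1728.
|n| = √(944784 + 746496 + 1679616) = 1836, so the distance is |-1728|/1836 = 16/17.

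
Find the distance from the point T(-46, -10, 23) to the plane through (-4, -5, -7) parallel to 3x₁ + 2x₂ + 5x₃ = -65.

14/√38

Parallel planes share the normal n = (3, 2, 5); since (-4, -5, -7) lies on the plane, its equation is 3x₁ + 2x₂ + 5x₃ = -57.
n = (3, 2, 5); n·P − (-57) = 14; |n| = √38; distance = 14/√38 = 7√38/19.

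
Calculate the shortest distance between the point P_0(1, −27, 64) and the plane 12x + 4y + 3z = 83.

Normal vector n = (12, 4, 3), and n·(1, −27, 64) − 83 = 13.
|n| = √(144 + 16 + 9) = 13, so the distance is |13|/13 = 1.

1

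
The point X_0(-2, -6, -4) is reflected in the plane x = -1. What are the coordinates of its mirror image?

(0, -6, -4)

n = (1, 0, 0), |n|² = 1, n·X_0 − (-1) = -1, so t = -1/1 = -1.
Foot F = X_0 − (-1)·n = (-1, -6, -4); the reflection is 2F − X_0 = (0, -6, -4).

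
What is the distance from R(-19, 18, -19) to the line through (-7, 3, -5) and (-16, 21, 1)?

A direction vector is d = (-9, 18, 6).
AP = (-12, 15, -14), and AP × d = (342, 198, -81).
|AP × d|² = 162729 and |d|² = 441, so the distance is √(162729/441) = √369 = 3√41.

3√41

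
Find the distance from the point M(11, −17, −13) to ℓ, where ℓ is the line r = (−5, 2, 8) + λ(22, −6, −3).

23

Direction vector d = (22, −6, −3).
AP = (16, −19, −21); AP·d = 529, |AP|² = 1058, |d|² = 529.
distance² = |AP|² − (AP·d)²/|d|² = 1058 − 279841/529 = 529, so the distance is 23.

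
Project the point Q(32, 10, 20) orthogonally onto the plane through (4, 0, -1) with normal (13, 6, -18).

(710/23, 218/23, 496/23)

n = (13, 6, -18), |n|² = 529, and n·Q − 70 = 46.
t = 46/529 = 2/23, so the foot is Q − t·n = (32, 10, 20) − (2/23)·(13, 6, -18) = (710/23, 218/23, 496/23).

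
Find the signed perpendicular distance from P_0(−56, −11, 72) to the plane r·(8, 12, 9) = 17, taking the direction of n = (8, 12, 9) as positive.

n·P_0 − 17 = 51.
|n| = 17, so the signed distance is 51/17 = 3.

3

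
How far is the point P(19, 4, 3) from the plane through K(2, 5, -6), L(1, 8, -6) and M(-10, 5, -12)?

KL = (-1, 3, 0) and KM = (-12, 0, -6), so a normal is n = KL × KM = (-18, -6, 36).
d = |(-18)·19 + (-6)·4 + 36·3 − (-282)| / √(324 + 36 + 1296) = |24| / (6√46) = 2√46/23.

4/√46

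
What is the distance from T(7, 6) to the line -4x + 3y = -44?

d = |(-4)·7 + 3·6 − (-44)| / √(16 + 9) = |34|/5 = 34/5.

34/5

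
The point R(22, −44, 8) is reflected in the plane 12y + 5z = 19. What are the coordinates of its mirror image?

n = (0, 12, 5), |n|² = 169, n·R − 19 = -507, so t = -507/169 = -3.
Foot F = R − (-3)·n = (22, −8, 23); the reflection is 2F − R = (22, 28, 38).

(22, 28, 38)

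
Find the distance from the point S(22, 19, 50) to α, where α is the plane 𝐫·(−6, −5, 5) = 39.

n = (−6, −5, 5); n·P − 39 = -16; |n| = √86; distance = 16/√86 = 8√86/43.

8√86/43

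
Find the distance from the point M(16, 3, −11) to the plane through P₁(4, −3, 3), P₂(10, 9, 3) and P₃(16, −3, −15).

2/√61

P₁P₂ = (6, 12, 0) and P₁P₃ = (12, 0, −18), so a normal is n = P₁P₂ × P₁P₃ = (−216, 108, −144).
Then n·(16, 3, −11) − (−1620) = 72.
|n| = √(46656 + 11664 + 20736) = 36√61, so the distance is |72|/(36√61) = 2√61/61.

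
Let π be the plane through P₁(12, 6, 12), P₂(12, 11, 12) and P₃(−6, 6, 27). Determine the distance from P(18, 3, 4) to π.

P₁P₂ = (0, 5, 0) and P₁P₃ = (−18, 0, 15), so a normal is n = P₁P₂ × P₁P₃ = (75, 0, 90).
n = (75, 0, 90); n·P − 1980 = -270; |n| = 15√61; distance = 270/(15√61) = 18√61/61.

18/√61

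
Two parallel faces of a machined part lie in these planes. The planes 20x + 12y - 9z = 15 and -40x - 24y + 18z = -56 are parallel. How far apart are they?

Divide the second equation by -2 to match normals: 20x + 12y - 9z = 28.
With common normal n = (20, 12, -9) (|n| = 25), the distance is |15 − 28|/|n| = 13/25.

13/25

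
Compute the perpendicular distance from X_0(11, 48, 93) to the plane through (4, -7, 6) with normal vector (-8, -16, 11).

The plane has equation n·(r − (4, -7, 6)) = 0, i.e. n·r = 146.
Then n·(11, 48, 93) - 146 = 21.
|n| = √(64 + 256 + 121) = 21, so the distance is |21|/21 = 1.

1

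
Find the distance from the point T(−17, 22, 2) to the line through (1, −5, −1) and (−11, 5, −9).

3√41

A direction vector is d = (−12, 10, −8).
AP = (−18, 27, 3), and AP × d = (−246, −180, 144).
|AP × d|² = 113652 and |d|² = 308, so the distance is √(113652/308) = √369 = 3√41.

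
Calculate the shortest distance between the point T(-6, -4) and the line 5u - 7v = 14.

d = |5·(-6) + (-7)·(-4) − 14| / √(25 + 49) = |-16|/√74 = 8√74/37.

8√74/37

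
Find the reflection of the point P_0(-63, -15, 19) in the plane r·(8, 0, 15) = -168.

(-1023/17, -15, 413/17)

n = (8, 0, 15), |n|² = 289, n·P_0 − (-168) = -51, so t = -51/289 = -3/17.
Foot F = P_0 − (-3/17)·n = (-1047/17, -15, 368/17); the reflection is 2F − P_0 = (-1023/17, -15, 413/17).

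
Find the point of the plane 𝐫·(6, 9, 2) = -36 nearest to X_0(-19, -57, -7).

The perpendicular from X_0 has direction n = (6, 9, 2): r = (-19, -57, -7) + t(6, 9, 2).
Substitute into the plane: n·(X_0 + tn) = -36 gives -641 + 121t = -36, so t = 5.
Foot = (-19, -57, -7) + 5·(6, 9, 2) = (11, -12, 3).

(11, -12, 3)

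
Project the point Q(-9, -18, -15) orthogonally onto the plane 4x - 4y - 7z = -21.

The perpendicular from Q has direction n = (4, -4, -7): r = (-9, -18, -15) + t(4, -4, -7).
Substitute into the plane: n·(Q + tn) = -21 gives 141 + 81t = -21, so t = -2.
Foot = (-9, -18, -15) + (-2)·(4, -4, -7) = (-17, -10, -1).

(-17, -10, -1)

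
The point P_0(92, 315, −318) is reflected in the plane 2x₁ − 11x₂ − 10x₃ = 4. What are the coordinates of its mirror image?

(1408/15, 4571/15, -982/3)

n = (2, −11, −10), |n|² = 225, n·P_0 − 4 = -105, so t = -105/225 = -7/15.
Foot F = P_0 − (-7/15)·n = (1394/15, 4648/15, −968/3); the reflection is 2F − P_0 = (1408/15, 4571/15, −982/3).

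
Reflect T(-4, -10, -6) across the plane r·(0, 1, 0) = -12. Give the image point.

(-4, -14, -6)

With n = (0, 1, 0), the signed offset is (n·T − (-12))/|n|² = 2/1 = 2.
T' = T − 2t·n = (-4, -10, -6) − 4·(0, 1, 0) = (-4, -14, -6).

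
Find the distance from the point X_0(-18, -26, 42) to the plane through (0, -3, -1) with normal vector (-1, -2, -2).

22/3

The plane has equation n·(r − (0, -3, -1)) = 0, i.e. n·r = 8.
Then n·(-18, -26, 42) - 8 = -22.
|n| = √(1 + 4 + 4) = 3, so the distance is |-22|/3 = 22/3.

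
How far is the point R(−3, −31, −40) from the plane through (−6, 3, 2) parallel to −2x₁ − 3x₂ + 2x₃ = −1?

12√17/17

Parallel planes share the normal n = (−2, −3, 2); since (−6, 3, 2) lies on the plane, its equation is −2x₁ − 3x₂ + 2x₃ = 7.
n = (−2, −3, 2); n·P − 7 = 12; |n| = √17; distance = 12/√17 = 12√17/17.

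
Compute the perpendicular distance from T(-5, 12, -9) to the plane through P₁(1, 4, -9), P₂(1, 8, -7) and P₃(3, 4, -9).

P₁P₂ = (0, 4, 2) and P₁P₃ = (2, 0, 0), so a normal is n = P₁P₂ × P₁P₃ = (0, 4, -8).
n = (0, 4, -8); n·P − 88 = 32; |n| = 4√5; distance = 32/(4√5) = 8√5/5.

8√5/5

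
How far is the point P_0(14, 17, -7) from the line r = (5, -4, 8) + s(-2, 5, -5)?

Direction vector d = (-2, 5, -5).
AP = (9, 21, -15); AP·d = 162, |AP|² = 747, |d|² = 54.
distance² = |AP|² − (AP·d)²/|d|² = 747 − 26244/54 = 261, so the distance is 3√29.

3√29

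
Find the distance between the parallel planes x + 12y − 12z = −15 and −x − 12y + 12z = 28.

Divide the second equation by -1 to match normals: x + 12y − 12z = -28.
Both planes have normal n = (1, 12, −12), |n| = 17. Any point on the first plane is at distance |(-28) − (-15)|/|n| = 13/17 from the second.

13/17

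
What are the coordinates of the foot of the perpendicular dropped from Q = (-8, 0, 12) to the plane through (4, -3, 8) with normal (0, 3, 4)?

(-8, -3, 8)

The perpendicular from Q has direction n = (0, 3, 4): r = (-8, 0, 12) + t(0, 3, 4).
Substitute into the plane: n·(Q + tn) = 23 gives 48 + 25t = 23, so t = -1.
Foot = (-8, 0, 12) + (-1)·(0, 3, 4) = (-8, -3, 8).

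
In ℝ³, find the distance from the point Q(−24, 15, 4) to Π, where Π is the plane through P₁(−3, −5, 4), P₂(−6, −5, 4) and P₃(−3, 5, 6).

20/√26

P₁P₂ = (−3, 0, 0) and P₁P₃ = (0, 10, 2), so a normal is n = P₁P₂ × P₁P₃ = (0, 6, −30).
d = |6·15 + (-30)·4 − (-150)| / √(0 + 36 + 900) = |120| / (6√26) = 20/√26.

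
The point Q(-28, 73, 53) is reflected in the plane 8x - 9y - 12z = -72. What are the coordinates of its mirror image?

(52, -17, -67)

With n = (8, -9, -12), the signed offset is (n·Q − (-72))/|n|² = -1445/289 = -5.
Q' = Q − 2t·n = (-28, 73, 53) − (-10)·(8, -9, -12) = (52, -17, -67).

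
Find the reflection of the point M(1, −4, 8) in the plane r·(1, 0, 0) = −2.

With n = (1, 0, 0), the signed offset is (n·M − (-2))/|n|² = 3/1 = 3.
M' = M − 2t·n = (1, −4, 8) − 6·(1, 0, 0) = (−5, −4, 8).

(-5, -4, 8)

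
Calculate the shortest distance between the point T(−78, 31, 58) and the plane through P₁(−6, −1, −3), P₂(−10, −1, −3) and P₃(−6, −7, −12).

2√13

P₁P₂ = (−4, 0, 0) and P₁P₃ = (0, −6, −9), so a normal is n = P₁P₂ × P₁P₃ = (0, −36, 24).
Then n·(−78, 31, 58) − (−36) = 312.
|n| = √(0 + 1296 + 576) = 12√13, so the distance is |312|/(12√13) = 2√13.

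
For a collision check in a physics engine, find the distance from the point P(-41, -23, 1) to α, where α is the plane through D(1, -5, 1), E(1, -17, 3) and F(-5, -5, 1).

18/√37

DE = (0, -12, 2) and DF = (-6, 0, 0), so a normal is n = DE × DF = (0, -12, -72).
Then n·(-41, -23, 1) - (-12) = 216.
|n| = √(0 + 144 + 5184) = 12√37, so the distance is |216|/(12√37) = 18√37/37.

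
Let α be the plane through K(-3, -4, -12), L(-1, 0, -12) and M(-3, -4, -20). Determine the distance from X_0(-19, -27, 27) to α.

9√5/5

KL = (2, 4, 0) and KM = (0, 0, -8), so a normal is n = KL × KM = (-32, 16, 0).
Then n·(-19, -27, 27) - 32 = 144.
|n| = √(1024 + 256 + 0) = 16√5, so the distance is |144|/(16√5) = 9/√5.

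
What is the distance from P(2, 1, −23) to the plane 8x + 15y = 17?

14/17

d = |8·2 + 15·1 − 17| / √(64 + 225 + 0) = |14| / 17 = 14/17.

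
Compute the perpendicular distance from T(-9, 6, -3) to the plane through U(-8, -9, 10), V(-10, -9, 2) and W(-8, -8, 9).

√2

UV = (-2, 0, -8) and UW = (0, 1, -1), so a normal is n = UV × UW = (8, -2, -2).
Then n·(-9, 6, -3) - (-66) = -12.
|n| = √(64 + 4 + 4) = 6√2, so the distance is |-12|/(6√2) = √2.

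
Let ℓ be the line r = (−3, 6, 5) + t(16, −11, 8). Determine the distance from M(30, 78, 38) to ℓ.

3√818

Direction vector d = (16, −11, 8).
AP = (33, 72, 33); AP·d = 0, |AP|² = 7362, |d|² = 441.
distance² = |AP|² − (AP·d)²/|d|² = 7362 − 0/441 = 7362, so the distance is 3√818.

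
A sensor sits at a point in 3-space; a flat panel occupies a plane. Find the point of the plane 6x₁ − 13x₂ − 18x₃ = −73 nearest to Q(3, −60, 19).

The perpendicular from Q has direction n = (6, −13, −18): r = (3, −60, 19) + μ(6, −13, −18).
Substitute into the plane: n·(Q + μn) = -73 gives 456 + 529μ = -73, so μ = -1.
Foot = (3, −60, 19) + (-1)·(6, −13, −18) = (−3, −47, 37).

(-3, -47, 37)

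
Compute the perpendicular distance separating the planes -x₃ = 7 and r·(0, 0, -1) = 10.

3

With common normal n = (0, 0, -1) (|n| = 1), the distance is |7 − 10|/|n| = 3/1 = 3.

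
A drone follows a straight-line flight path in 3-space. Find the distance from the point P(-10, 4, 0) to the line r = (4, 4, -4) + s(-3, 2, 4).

4√6

Direction vector d = (-3, 2, 4).
AP = (-14, 0, 4), and AP × d = (-8, 44, -28).
|AP × d|² = 2784 and |d|² = 29, so the distance is √(2784/29) = √96 = 4√6.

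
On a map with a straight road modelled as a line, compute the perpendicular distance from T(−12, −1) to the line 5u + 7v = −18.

d = |5·(-12) + 7·(-1) − (-18)| / √(25 + 49) = |-49|/√74 = 49√74/74.

49/√74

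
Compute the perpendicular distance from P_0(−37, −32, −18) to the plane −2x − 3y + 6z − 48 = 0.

2

Normal vector n = (−2, −3, 6), and n·(−37, −32, −18) − 48 = 14.
|n| = √(4 + 9 + 36) = 7, so the distance is |14|/7 = 2.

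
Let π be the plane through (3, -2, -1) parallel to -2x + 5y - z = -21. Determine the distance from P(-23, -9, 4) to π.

2√30/5

Parallel planes share the normal n = (-2, 5, -1); since (3, -2, -1) lies on the plane, its equation is -2x + 5y - z = -15.
d = |(-2)·(-23) + 5·(-9) + (-1)·4 − (-15)| / √(4 + 25 + 1) = |12| / √30 = 12/√30.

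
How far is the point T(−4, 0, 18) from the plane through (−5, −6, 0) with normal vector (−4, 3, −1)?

2√26/13

The plane has equation n·(r − (−5, −6, 0)) = 0, i.e. n·r = 2.
d = |(-4)·(-4) + 3·0 + (-1)·18 − 2| / √(16 + 9 + 1) = |-4| / √26 = 4/√26.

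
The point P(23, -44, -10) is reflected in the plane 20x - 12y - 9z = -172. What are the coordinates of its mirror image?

(-57, 4, 26)

With n = (20, -12, -9), the signed offset is (n·P − (-172))/|n|² = 1250/625 = 2.
P' = P − 2t·n = (23, -44, -10) − 4·(20, -12, -9) = (-57, 4, 26).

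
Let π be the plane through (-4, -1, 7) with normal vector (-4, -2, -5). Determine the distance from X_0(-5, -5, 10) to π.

√5/5

The plane has equation n·(r − (-4, -1, 7)) = 0, i.e. n·r = -17.
Then n·(-5, -5, 10) - (-17) = -3.
|n| = √(16 + 4 + 25) = 3√5, so the distance is |-3|/(3√5) = √5/5.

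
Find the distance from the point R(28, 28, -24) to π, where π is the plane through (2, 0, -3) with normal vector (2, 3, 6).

The plane has equation n·(r − (2, 0, -3)) = 0, i.e. n·r = -14.
Then n·(28, 28, -24) - (-14) = 10.
|n| = √(4 + 9 + 36) = 7, so the distance is |10|/7 = 10/7.

10/7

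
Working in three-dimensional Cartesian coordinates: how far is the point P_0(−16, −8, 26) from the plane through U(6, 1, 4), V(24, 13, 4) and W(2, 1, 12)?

5/√14

UV = (18, 12, 0) and UW = (−4, 0, 8), so a normal is n = UV × UW = (96, −144, 48).
d = |96·(-16) + (-144)·(-8) + 48·26 − 624| / √(9216 + 20736 + 2304) = |240| / (48√14) = 5√14/14.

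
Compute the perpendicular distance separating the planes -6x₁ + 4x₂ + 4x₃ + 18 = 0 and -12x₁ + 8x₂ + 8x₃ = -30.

Divide the second equation by 2 to match normals: -6x₁ + 4x₂ + 4x₃ = -15.
With common normal n = (-6, 4, 4) (|n| = 2√17), the distance is |(-18) − (-15)|/|n| = 3/(2√17).

3√17/34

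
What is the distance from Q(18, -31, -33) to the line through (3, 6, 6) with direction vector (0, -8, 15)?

3√314

Direction vector d = (0, -8, 15).
AP = (15, -37, -39); AP·d = -289, |AP|² = 3115, |d|² = 289.
distance² = |AP|² − (AP·d)²/|d|² = 3115 − 83521/289 = 2826, so the distance is 3√314.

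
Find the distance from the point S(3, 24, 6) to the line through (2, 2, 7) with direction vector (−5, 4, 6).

√409

Direction vector d = (−5, 4, 6).
AP = (1, 22, −1); AP·d = 77, |AP|² = 486, |d|² = 77.
distance² = |AP|² − (AP·d)²/|d|² = 486 − 5929/77 = 409, so the distance is √409.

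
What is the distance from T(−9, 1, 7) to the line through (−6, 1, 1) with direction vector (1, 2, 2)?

Direction vector d = (1, 2, 2).
AP = (−3, 0, 6), and AP × d = (−12, 12, −6).
|AP × d|² = 324 and |d|² = 9, so the distance is √(324/9) = √36 = 6.

6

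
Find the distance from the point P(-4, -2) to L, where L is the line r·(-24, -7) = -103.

213/25

The normal to the line is n = (-24, -7) with |n| = 25.
|n·P − (-103)| = |110 − (-103)| = 213, so the distance is 213/25.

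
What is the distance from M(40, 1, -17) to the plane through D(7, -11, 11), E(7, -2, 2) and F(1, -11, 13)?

15/√19

DE = (0, 9, -9) and DF = (-6, 0, 2), so a normal is n = DE × DF = (18, 54, 54).
d = |18·40 + 54·1 + 54·(-17) − 126| / √(324 + 2916 + 2916) = |-270| / (18√19) = 15√19/19.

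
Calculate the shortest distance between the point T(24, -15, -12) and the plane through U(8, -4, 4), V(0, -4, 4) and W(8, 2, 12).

UV = (-8, 0, 0) and UW = (0, 6, 8), so a normal is n = UV × UW = (0, 64, -48).
d = |64·(-15) + (-48)·(-12) − (-448)| / √(0 + 4096 + 2304) = |64| / 80 = 4/5.

4/5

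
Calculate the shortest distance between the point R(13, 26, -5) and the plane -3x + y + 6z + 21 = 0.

Normal vector n = (-3, 1, 6), and n·(13, 26, -5) - (-21) = -22.
|n| = √(9 + 1 + 36) = √46, so the distance is |-22|/√46 = 11√46/23.

22/√46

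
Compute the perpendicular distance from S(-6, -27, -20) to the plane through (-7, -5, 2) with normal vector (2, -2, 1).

8

The plane has equation n·(r − (-7, -5, 2)) = 0, i.e. n·r = -2.
n = (2, -2, 1); n·P − (-2) = 24; |n| = 3; distance = 24/3 = 8.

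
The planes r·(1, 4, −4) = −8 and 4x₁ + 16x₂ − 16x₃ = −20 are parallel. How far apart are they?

Divide the second equation by 4 to match normals: x₁ + 4x₂ − 4x₃ = -5.
With common normal n = (1, 4, −4) (|n| = √33), the distance is |(-8) − (-5)|/|n| = 3/√33.

√33/11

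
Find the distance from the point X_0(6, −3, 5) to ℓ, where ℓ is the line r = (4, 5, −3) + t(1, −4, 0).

Direction vector d = (1, −4, 0).
AP = (2, −8, 8); AP·d = 34, |AP|² = 132, |d|² = 17.
distance² = |AP|² − (AP·d)²/|d|² = 132 − 1156/17 = 64, so the distance is 8.

8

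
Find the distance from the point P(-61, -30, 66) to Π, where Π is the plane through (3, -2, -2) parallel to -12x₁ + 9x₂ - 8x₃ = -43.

28/17

Parallel planes share the normal n = (-12, 9, -8); since (3, -2, -2) lies on the plane, its equation is -12x₁ + 9x₂ - 8x₃ = -38.
d = |(-12)·(-61) + 9·(-30) + (-8)·66 − (-38)| / √(144 + 81 + 64) = |-28| / 17 = 28/17.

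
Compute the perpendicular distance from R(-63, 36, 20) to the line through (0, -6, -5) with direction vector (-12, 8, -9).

17√13

Direction vector d = (-12, 8, -9).
AP = (-63, 42, 25); AP·d = 867, |AP|² = 6358, |d|² = 289.
distance² = |AP|² − (AP·d)²/|d|² = 6358 − 751689/289 = 3757, so the distance is 17√13.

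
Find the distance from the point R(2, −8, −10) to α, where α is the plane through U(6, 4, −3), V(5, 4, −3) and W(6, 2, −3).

UV = (−1, 0, 0) and UW = (0, −2, 0), so a normal is n = UV × UW = (0, 0, 2).
n = (0, 0, 2); n·P − (-6) = -14; |n| = 2; distance = 14/2 = 7.

7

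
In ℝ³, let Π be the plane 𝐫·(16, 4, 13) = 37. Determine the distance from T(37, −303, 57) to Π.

4

n = (16, 4, 13); n·P − 37 = 84; |n| = 21; distance = 84/21 = 4.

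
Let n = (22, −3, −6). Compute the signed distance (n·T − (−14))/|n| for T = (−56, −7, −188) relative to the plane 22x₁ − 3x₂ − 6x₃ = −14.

n·T − (-14) = -69.
|n| = 23, so the signed distance is -69/23 = -3.

-3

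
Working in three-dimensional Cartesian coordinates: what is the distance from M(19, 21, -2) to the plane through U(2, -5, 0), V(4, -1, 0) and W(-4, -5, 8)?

10/√29

UV = (2, 4, 0) and UW = (-6, 0, 8), so a normal is n = UV × UW = (32, -16, 24).
d = |32·19 + (-16)·21 + 24·(-2) − 144| / √(1024 + 256 + 576) = |80| / (8√29) = 10/√29.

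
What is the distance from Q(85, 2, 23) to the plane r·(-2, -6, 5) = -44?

23/√65

d = |(-2)·85 + (-6)·2 + 5·23 − (-44)| / √(4 + 36 + 25) = |-23| / √65 = 23√65/65.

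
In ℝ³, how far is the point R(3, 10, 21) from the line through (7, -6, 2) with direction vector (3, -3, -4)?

√89

Direction vector d = (3, -3, -4).
AP = (-4, 16, 19); AP·d = -136, |AP|² = 633, |d|² = 34.
distance² = |AP|² − (AP·d)²/|d|² = 633 − 18496/34 = 89, so the distance is √89.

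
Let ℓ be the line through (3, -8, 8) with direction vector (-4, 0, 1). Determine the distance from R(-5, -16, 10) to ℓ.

Direction vector d = (-4, 0, 1).
AP = (-8, -8, 2); AP·d = 34, |AP|² = 132, |d|² = 17.
distance² = |AP|² − (AP·d)²/|d|² = 132 − 1156/17 = 64, so the distance is 8.

8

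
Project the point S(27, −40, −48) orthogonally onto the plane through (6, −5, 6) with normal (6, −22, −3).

The perpendicular from S has direction n = (6, −22, −3): r = (27, −40, −48) + λ(6, −22, −3).
Substitute into the plane: n·(S + λn) = 128 gives 1186 + 529λ = 128, so λ = -2.
Foot = (27, −40, −48) + (-2)·(6, −22, −3) = (15, 4, −42).

(15, 4, -42)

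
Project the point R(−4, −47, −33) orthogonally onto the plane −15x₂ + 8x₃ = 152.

(-4, -32, -41)

The perpendicular from R has direction n = (0, −15, 8): r = (−4, −47, −33) + λ(0, −15, 8).
Substitute into the plane: n·(R + λn) = 152 gives 441 + 289λ = 152, so λ = -1.
Foot = (−4, −47, −33) + (-1)·(0, −15, 8) = (−4, −32, −41).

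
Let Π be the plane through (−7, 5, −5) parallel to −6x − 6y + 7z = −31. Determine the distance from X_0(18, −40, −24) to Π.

Parallel planes share the normal n = (−6, −6, 7); since (−7, 5, −5) lies on the plane, its equation is −6x − 6y + 7z = -23.
Then n·(18, −40, −24) − (−23) = −13.
|n| = √(36 + 36 + 49) = 11, so the distance is |-13|/11 = 13/11.

13/11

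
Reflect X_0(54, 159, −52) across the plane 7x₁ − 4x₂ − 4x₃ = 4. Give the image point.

With n = (7, −4, −4), the signed offset is (n·X_0 − 4)/|n|² = -54/81 = -2/3.
X_0' = X_0 − 2t·n = (54, 159, −52) − (-4/3)·(7, −4, −4) = (190/3, 461/3, −172/3).

(190/3, 461/3, -172/3)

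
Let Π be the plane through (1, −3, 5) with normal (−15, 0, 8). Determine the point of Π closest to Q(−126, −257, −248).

The perpendicular from Q has direction n = (−15, 0, 8): r = (−126, −257, −248) + t(−15, 0, 8).
Substitute into the plane: n·(Q + tn) = 25 gives -94 + 289t = 25, so t = 7/17.
Foot = (−126, −257, −248) + (7/17)·(−15, 0, 8) = (−2247/17, −257, −4160/17).

(-2247/17, -257, -4160/17)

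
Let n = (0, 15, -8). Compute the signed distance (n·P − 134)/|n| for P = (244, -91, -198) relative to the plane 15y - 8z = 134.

n·P − 134 = 85.
|n| = 17, so the signed distance is 85/17 = 5.

5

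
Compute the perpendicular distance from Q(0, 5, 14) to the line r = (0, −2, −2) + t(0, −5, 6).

2√61

Direction vector d = (0, −5, 6).
AP = (0, 7, 16); AP·d = 61, |AP|² = 305, |d|² = 61.
distance² = |AP|² − (AP·d)²/|d|² = 305 − 3721/61 = 244, so the distance is 2√61.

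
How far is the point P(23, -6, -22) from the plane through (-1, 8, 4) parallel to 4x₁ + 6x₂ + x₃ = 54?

Parallel planes share the normal n = (4, 6, 1); since (-1, 8, 4) lies on the plane, its equation is 4x₁ + 6x₂ + x₃ = 48.
d = |4·23 + 6·(-6) + 1·(-22) − 48| / √(16 + 36 + 1) = |-14| / √53 = 14/√53.

14/√53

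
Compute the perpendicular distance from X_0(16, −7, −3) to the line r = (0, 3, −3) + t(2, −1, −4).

Direction vector d = (2, −1, −4).
AP = (16, −10, 0); AP·d = 42, |AP|² = 356, |d|² = 21.
distance² = |AP|² − (AP·d)²/|d|² = 356 − 1764/21 = 272, so the distance is 4√17.

4√17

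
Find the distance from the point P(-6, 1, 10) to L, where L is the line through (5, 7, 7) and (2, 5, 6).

A direction vector is d = (-3, -2, -1).
AP = (-11, -6, 3); AP·d = 42, |AP|² = 166, |d|² = 14.
distance² = |AP|² − (AP·d)²/|d|² = 166 − 1764/14 = 40, so the distance is 2√10.

2√10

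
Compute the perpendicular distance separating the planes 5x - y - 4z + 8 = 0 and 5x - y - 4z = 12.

With common normal n = (5, -1, -4) (|n| = √42), the distance is |(-8) − 12|/|n| = 20/√42 = 10√42/21.

20/√42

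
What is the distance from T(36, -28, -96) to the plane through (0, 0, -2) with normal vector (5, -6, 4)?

4√77/11

The plane has equation n·(r − (0, 0, -2)) = 0, i.e. n·r = -8.
d = |5·36 + (-6)·(-28) + 4·(-96) − (-8)| / √(25 + 36 + 16) = |-28| / √77 = 28/√77.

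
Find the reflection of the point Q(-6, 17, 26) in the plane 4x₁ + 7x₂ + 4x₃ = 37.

(-22, -11, 10)

n = (4, 7, 4), |n|² = 81, n·Q − 37 = 162, so t = 162/81 = 2.
Foot F = Q − 2·n = (-14, 3, 18); the reflection is 2F − Q = (-22, -11, 10).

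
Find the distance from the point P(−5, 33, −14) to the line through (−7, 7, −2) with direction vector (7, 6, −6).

Direction vector d = (7, 6, −6).
AP = (2, 26, −12), and AP × d = (−84, −72, −170).
|AP × d|² = 41140 and |d|² = 121, so the distance is √(41140/121) = √340 = 2√85.

2√85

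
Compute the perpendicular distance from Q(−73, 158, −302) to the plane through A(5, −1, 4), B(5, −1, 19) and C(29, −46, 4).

AB = (0, 0, 15) and AC = (24, −45, 0), so a normal is n = AB × AC = (675, 360, 0).
Then n·(−73, 158, −302) − 3015 = 4590.
|n| = √(455625 + 129600 + 0) = 765, so the distance is |4590|/765 = 6.

6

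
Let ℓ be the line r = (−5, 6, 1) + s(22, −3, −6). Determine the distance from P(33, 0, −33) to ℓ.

2√130

Direction vector d = (22, −3, −6).
AP = (38, −6, −34); AP·d = 1058, |AP|² = 2636, |d|² = 529.
distance² = |AP|² − (AP·d)²/|d|² = 2636 − 1119364/529 = 520, so the distance is 2√130.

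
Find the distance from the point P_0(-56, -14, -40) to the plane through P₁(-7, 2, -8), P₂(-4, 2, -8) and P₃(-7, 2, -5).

P₁P₂ = (3, 0, 0) and P₁P₃ = (0, 0, 3), so a normal is n = P₁P₂ × P₁P₃ = (0, -9, 0).
d = |(-9)·(-14) − (-18)| / √(0 + 81 + 0) = |144| / 9 = 16.

16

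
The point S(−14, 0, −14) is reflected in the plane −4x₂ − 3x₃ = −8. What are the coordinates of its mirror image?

(-14, 16, -2)

n = (0, −4, −3), |n|² = 25, n·S − (-8) = 50, so t = 50/25 = 2.
Foot F = S − 2·n = (−14, 8, −8); the reflection is 2F − S = (−14, 16, −2).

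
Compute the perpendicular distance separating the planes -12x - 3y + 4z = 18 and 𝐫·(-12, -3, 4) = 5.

Both planes have normal n = (-12, -3, 4), |n| = 13. Any point on the first plane is at distance |5 − 18|/|n| = 13/13 = 1 from the second.

1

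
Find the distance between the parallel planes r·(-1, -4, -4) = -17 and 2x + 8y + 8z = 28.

√33/11

Divide the second equation by -2 to match normals: -x - 4y - 4z = -14.
Both planes have normal n = (-1, -4, -4), |n| = √33. Any point on the first plane is at distance |(-14) − (-17)|/|n| = 3/√33 from the second.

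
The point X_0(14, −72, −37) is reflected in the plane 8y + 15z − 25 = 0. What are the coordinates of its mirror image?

With n = (0, 8, 15), the signed offset is (n·X_0 − 25)/|n|² = -1156/289 = -4.
X_0' = X_0 − 2t·n = (14, −72, −37) − (-8)·(0, 8, 15) = (14, −8, 83).

(14, -8, 83)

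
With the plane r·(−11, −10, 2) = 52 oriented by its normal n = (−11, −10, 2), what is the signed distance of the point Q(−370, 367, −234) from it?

n·Q − 52 = -120.
|n| = 15, so the signed distance is -120/15 = -8.

-8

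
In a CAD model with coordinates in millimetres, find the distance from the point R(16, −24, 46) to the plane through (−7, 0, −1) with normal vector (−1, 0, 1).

12√2

The plane has equation n·(r − (−7, 0, −1)) = 0, i.e. n·r = 6.
n = (−1, 0, 1); n·P − 6 = 24; |n| = √2; distance = 24/√2 = 12√2.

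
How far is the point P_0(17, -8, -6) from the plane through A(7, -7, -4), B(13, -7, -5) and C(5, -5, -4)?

AB = (6, 0, -1) and AC = (-2, 2, 0), so a normal is n = AB × AC = (2, 2, 12).
Then n·(17, -8, -6) - (-48) = -6.
|n| = √(4 + 4 + 144) = 2√38, so the distance is |-6|/(2√38) = 3/√38.

3/√38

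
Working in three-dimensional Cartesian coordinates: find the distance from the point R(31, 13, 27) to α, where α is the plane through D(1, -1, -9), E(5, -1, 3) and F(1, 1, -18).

18/11

DE = (4, 0, 12) and DF = (0, 2, -9), so a normal is n = DE × DF = (-24, 36, 8).
d = |(-24)·31 + 36·13 + 8·27 − (-132)| / √(576 + 1296 + 64) = |72| / 44 = 18/11.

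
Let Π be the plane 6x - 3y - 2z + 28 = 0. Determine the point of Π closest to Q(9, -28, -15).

(-15, -16, -7)

The perpendicular from Q has direction n = (6, -3, -2): r = (9, -28, -15) + t(6, -3, -2).
Substitute into the plane: n·(Q + tn) = -28 gives 168 + 49t = -28, so t = -4.
Foot = (9, -28, -15) + (-4)·(6, -3, -2) = (-15, -16, -7).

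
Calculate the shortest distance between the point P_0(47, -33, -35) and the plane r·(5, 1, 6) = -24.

16/√62

Normal vector n = (5, 1, 6), and n·(47, -33, -35) - (-24) = 16.
|n| = √(25 + 1 + 36) = √62, so the distance is |16|/√62 = 8√62/31.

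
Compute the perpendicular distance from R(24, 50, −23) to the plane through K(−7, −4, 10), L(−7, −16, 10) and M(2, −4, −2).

5

KL = (0, −12, 0) and KM = (9, 0, −12), so a normal is n = KL × KM = (144, 0, 108).
n = (144, 0, 108); n·P − 72 = 900; |n| = 180; distance = 900/180 = 5.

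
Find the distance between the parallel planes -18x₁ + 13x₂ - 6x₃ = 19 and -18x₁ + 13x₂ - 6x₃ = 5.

Both planes have normal n = (-18, 13, -6), |n| = 23. Any point on the first plane is at distance |5 − 19|/|n| = 14/23 from the second.

14/23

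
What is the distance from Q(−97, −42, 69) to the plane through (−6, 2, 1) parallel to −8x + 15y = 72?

Parallel planes share the normal n = (−8, 15, 0); since (−6, 2, 1) lies on the plane, its equation is −8x + 15y = 78.
Then n·(−97, −42, 69) − 78 = 68.
|n| = √(64 + 225 + 0) = 17, so the distance is |68|/17 = 4.

4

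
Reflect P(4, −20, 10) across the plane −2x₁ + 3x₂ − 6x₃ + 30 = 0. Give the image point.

n = (−2, 3, −6), |n|² = 49, n·P − (-30) = -98, so t = -98/49 = -2.
Foot F = P − (-2)·n = (0, −14, −2); the reflection is 2F − P = (−4, −8, −14).

(-4, -8, -14)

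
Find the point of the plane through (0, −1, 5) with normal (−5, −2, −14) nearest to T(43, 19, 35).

(28, 13, -7)

The perpendicular from T has direction n = (−5, −2, −14): r = (43, 19, 35) + μ(−5, −2, −14).
Substitute into the plane: n·(T + μn) = -68 gives -743 + 225μ = -68, so μ = 3.
Foot = (43, 19, 35) + 3·(−5, −2, −14) = (28, 13, −7).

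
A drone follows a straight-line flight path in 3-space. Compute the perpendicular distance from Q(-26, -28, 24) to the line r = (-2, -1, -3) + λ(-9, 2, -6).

3√226

Direction vector d = (-9, 2, -6).
AP = (-24, -27, 27), and AP × d = (108, -387, -291).
|AP × d|² = 246114 and |d|² = 121, so the distance is √(246114/121) = √2034 = 3√226.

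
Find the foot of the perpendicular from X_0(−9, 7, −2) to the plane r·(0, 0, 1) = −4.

(-9, 7, -4)

The perpendicular from X_0 has direction n = (0, 0, 1): r = (−9, 7, −2) + λ(0, 0, 1).
Substitute into the plane: n·(X_0 + λn) = -4 gives -2 + 1λ = -4, so λ = -2.
Foot = (−9, 7, −2) + (-2)·(0, 0, 1) = (−9, 7, −4).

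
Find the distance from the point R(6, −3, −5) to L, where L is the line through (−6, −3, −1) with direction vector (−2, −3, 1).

Direction vector d = (−2, −3, 1).
AP = (12, 0, −4); AP·d = -28, |AP|² = 160, |d|² = 14.
distance² = |AP|² − (AP·d)²/|d|² = 160 − 784/14 = 104, so the distance is 2√26.

2√26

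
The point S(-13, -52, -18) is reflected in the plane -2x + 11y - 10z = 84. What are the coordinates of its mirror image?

n = (-2, 11, -10), |n|² = 225, n·S − 84 = -450, so t = -450/225 = -2.
Foot F = S − (-2)·n = (-17, -30, -38); the reflection is 2F − S = (-21, -8, -58).

(-21, -8, -58)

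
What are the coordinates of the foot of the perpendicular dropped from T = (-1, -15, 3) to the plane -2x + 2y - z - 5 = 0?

(-9, -7, -1)

n = (-2, 2, -1), |n|² = 9, and n·T − 5 = -36.
t = -36/9 = -4, so the foot is T − t·n = (-1, -15, 3) − (-4)·(-2, 2, -1) = (-9, -7, -1).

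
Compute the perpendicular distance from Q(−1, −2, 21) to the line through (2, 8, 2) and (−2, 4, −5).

A direction vector is d = (−4, −4, −7).
AP = (−3, −10, 19); AP·d = -81, |AP|² = 470, |d|² = 81.
distance² = |AP|² − (AP·d)²/|d|² = 470 − 6561/81 = 389, so the distance is √389.

√389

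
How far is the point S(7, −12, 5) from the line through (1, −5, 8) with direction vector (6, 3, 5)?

Direction vector d = (6, 3, 5).
AP = (6, −7, −3); AP·d = 0, |AP|² = 94, |d|² = 70.
distance² = |AP|² − (AP·d)²/|d|² = 94 − 0/70 = 94, so the distance is √94.

√94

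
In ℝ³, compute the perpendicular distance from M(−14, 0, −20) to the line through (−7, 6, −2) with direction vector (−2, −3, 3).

3√43

Direction vector d = (−2, −3, 3).
AP = (−7, −6, −18), and AP × d = (−72, 57, 9).
|AP × d|² = 8514 and |d|² = 22, so the distance is √(8514/22) = √387 = 3√43.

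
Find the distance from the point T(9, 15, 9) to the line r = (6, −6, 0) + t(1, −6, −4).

Direction vector d = (1, −6, −4).
AP = (3, 21, 9), and AP × d = (−30, 21, −39).
|AP × d|² = 2862 and |d|² = 53, so the distance is √(2862/53) = √54 = 3√6.

3√6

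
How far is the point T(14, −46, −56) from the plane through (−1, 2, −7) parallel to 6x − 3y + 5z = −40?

11/√70

Parallel planes share the normal n = (6, −3, 5); since (−1, 2, −7) lies on the plane, its equation is 6x − 3y + 5z = -47.
Then n·(14, −46, −56) − (−47) = −11.
|n| = √(36 + 9 + 25) = √70, so the distance is |-11|/√70 = 11/√70.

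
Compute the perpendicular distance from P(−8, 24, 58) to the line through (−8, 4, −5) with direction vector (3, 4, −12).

Direction vector d = (3, 4, −12).
AP = (0, 20, 63); AP·d = -676, |AP|² = 4369, |d|² = 169.
distance² = |AP|² − (AP·d)²/|d|² = 4369 − 456976/169 = 1665, so the distance is 3√185.

3√185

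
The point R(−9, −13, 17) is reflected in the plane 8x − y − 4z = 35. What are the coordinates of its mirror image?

(23, -17, 1)

With n = (8, −1, −4), the signed offset is (n·R − 35)/|n|² = -162/81 = -2.
R' = R − 2t·n = (−9, −13, 17) − (-4)·(8, −1, −4) = (23, −17, 1).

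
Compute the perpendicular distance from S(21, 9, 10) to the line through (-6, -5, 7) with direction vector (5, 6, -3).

Direction vector d = (5, 6, -3).
AP = (27, 14, 3), and AP × d = (-60, 96, 92).
|AP × d|² = 21280 and |d|² = 70, so the distance is √(21280/70) = √304 = 4√19.

4√19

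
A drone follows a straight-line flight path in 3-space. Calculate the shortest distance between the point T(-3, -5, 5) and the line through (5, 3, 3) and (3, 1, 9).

2√22

A direction vector is d = (-2, -2, 6).
AP = (-8, -8, 2); AP·d = 44, |AP|² = 132, |d|² = 44.
distance² = |AP|² − (AP·d)²/|d|² = 132 − 1936/44 = 88, so the distance is 2√22.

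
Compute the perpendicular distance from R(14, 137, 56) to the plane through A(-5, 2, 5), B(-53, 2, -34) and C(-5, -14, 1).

AB = (-48, 0, -39) and AC = (0, -16, -4), so a normal is n = AB × AC = (-624, -192, 768).
d = |(-624)·14 + (-192)·137 + 768·56 − 6576| / √(389376 + 36864 + 589824) = |1392| / 1008 = 29/21.

29/21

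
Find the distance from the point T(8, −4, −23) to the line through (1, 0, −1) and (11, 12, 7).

2√118

A direction vector is d = (10, 12, 8).
AP = (7, −4, −22); AP·d = -154, |AP|² = 549, |d|² = 308.
distance² = |AP|² − (AP·d)²/|d|² = 549 − 23716/308 = 472, so the distance is 2√118.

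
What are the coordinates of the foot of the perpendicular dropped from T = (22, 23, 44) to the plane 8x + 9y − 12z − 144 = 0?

(30, 32, 32)

The perpendicular from T has direction n = (8, 9, −12): r = (22, 23, 44) + μ(8, 9, −12).
Substitute into the plane: n·(T + μn) = 144 gives -145 + 289μ = 144, so μ = 1.
Foot = (22, 23, 44) + 1·(8, 9, −12) = (30, 32, 32).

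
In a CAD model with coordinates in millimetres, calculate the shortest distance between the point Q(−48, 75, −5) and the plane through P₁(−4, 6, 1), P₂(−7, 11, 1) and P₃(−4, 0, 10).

P₁P₂ = (−3, 5, 0) and P₁P₃ = (0, −6, 9), so a normal is n = P₁P₂ × P₁P₃ = (45, 27, 18).
Then n·(−48, 75, −5) − 0 = −225.
|n| = √(2025 + 729 + 324) = 9√38, so the distance is |-225|/(9√38) = 25√38/38.

25√38/38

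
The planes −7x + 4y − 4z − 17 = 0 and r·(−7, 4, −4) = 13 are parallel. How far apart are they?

4/9

With common normal n = (−7, 4, −4) (|n| = 9), the distance is |17 − 13|/|n| = 4/9.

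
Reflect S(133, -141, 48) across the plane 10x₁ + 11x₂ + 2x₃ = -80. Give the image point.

(137, -683/5, 244/5)

n = (10, 11, 2), |n|² = 225, n·S − (-80) = -45, so t = -45/225 = -1/5.
Foot F = S − (-1/5)·n = (135, -694/5, 242/5); the reflection is 2F − S = (137, -683/5, 244/5).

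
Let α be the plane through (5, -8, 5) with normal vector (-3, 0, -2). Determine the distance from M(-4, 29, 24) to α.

11√13/13

The plane has equation n·(r − (5, -8, 5)) = 0, i.e. n·r = -25.
d = |(-3)·(-4) + (-2)·24 − (-25)| / √(9 + 0 + 4) = |-11| / √13 = 11/√13.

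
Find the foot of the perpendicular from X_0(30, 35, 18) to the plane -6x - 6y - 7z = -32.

(6, 11, -10)

n = (-6, -6, -7), |n|² = 121, and n·X_0 − (-32) = -484.
t = -484/121 = -4, so the foot is X_0 − t·n = (30, 35, 18) − (-4)·(-6, -6, -7) = (6, 11, -10).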